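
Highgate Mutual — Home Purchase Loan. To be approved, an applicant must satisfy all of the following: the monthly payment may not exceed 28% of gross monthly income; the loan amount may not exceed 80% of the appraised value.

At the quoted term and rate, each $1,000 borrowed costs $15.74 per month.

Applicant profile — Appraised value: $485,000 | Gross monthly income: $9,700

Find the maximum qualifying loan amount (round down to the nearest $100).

$172,500

Payment cap: 28% × $9,700 = $2,716/month.
At $15.74 per $1,000, that supports 2,716/15.74 × 1,000 ≈ $172,554 → $172,500.
LTV cap: 80% × $485,000 = $388,000 → $388,000.
Binding constraint: payment-to-income.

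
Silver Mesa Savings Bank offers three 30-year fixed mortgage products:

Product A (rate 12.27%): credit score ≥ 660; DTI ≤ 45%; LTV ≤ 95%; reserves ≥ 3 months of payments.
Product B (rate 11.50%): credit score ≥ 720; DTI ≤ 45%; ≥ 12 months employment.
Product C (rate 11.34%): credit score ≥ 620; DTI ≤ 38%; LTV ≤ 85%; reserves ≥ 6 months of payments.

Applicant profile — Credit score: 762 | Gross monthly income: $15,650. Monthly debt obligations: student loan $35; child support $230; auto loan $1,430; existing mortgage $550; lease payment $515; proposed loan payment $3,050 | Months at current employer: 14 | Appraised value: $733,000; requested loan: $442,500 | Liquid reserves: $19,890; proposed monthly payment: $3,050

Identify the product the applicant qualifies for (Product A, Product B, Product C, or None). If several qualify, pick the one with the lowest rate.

Total debts = (35 + 230 + 1,430 + 550 + 515 + 3,050) = 5,810; DTI = 5,810/15,650 = 37.1%.
LTV = 442,500/733,000 = 60.4%.
Reserves = 19,890/3,050 = 6.5 months.
Product A: score 762 ≥ 660; DTI 37.1% ≤ 45%; LTV 60.4% ≤ 95%; reserves 6.5 ≥ 3 mo → qualifies.
Product B: score 762 ≥ 720; DTI 37.1% ≤ 45%; employment 14 ≥ 12 mo → qualifies.
Product C: score 762 ≥ 620; DTI 37.1% ≤ 38%; LTV 60.4% ≤ 85%; reserves 6.5 ≥ 6 mo → qualifies.
Qualifying: Product A, Product B, Product C. Lowest rate is 11.34% → Product C.

Product C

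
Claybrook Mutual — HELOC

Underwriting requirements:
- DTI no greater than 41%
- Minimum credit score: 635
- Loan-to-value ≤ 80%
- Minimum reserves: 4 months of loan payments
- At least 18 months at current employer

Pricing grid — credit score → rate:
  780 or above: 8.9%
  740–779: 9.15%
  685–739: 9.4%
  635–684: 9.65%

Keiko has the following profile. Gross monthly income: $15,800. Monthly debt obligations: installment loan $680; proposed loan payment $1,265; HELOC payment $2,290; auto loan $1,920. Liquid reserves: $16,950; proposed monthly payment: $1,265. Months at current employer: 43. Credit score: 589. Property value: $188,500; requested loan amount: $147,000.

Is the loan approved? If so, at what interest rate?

Denied

Credit score 589 < 635 (below minimum)
LTV: 147,000 ÷ 188,500 = 78%, within 80% cap
Liquid reserves cover 16,950/1,265 = 13.4 months — ≥ 4 required
Total monthly debts = (680 + 1,265 + 2,290 + 1,920) = 6,155. DTI: 6,155 ÷ 15,800 = 39%, within the 41% cap
Employment 43 ≥ 18 months
Not all requirements met → denied.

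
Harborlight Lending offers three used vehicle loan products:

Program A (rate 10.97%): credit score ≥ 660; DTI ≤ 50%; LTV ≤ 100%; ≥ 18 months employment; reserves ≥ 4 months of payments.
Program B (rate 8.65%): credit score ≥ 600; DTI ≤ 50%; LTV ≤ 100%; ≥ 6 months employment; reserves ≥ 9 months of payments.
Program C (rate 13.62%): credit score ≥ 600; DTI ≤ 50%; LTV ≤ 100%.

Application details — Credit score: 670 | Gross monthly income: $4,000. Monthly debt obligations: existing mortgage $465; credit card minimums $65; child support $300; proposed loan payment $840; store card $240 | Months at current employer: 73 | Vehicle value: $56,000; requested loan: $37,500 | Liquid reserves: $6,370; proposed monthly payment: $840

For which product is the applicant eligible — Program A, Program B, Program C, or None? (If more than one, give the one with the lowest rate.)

Program A

Total debts = (465 + 65 + 300 + 840 + 240) = 1,910; DTI = 1,910/4,000 = 47.8%.
LTV = 37,500/56,000 = 67%.
Reserves = 6,370/840 = 7.6 months.
Program A: score 670 ≥ 660; DTI 47.8% ≤ 50%; LTV 67% ≤ 100%; employment 73 ≥ 18 mo; reserves 7.6 ≥ 4 mo → qualifies.
Program B: score 670 ≥ 600; DTI 47.8% ≤ 50%; LTV 67% ≤ 100%; employment 73 ≥ 6 mo; reserves 7.6 < 9 mo → does not qualify.
Program C: score 670 ≥ 600; DTI 47.8% ≤ 50%; LTV 67% ≤ 100% → qualifies.
Qualifying: Program A, Program C. Lowest rate is 10.97% → Program A.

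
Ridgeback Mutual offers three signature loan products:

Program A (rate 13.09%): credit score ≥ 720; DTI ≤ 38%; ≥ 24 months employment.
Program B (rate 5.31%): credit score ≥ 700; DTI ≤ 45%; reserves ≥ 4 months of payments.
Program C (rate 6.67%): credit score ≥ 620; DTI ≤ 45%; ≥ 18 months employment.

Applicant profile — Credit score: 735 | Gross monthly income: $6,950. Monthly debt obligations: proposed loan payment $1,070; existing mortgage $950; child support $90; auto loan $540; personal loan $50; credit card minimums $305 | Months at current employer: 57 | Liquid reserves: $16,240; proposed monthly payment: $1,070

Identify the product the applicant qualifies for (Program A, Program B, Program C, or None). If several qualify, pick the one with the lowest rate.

Total debts = (1,070 + 950 + 90 + 540 + 50 + 305) = 3,005; DTI = 3,005/6,950 = 43.2%.
Reserves = 16,240/1,070 = 15.2 months.
Program A: score 735 ≥ 720; DTI 43.2% > 38%; employment 57 ≥ 24 mo → does not qualify.
Program B: score 735 ≥ 700; DTI 43.2% ≤ 45%; reserves 15.2 ≥ 4 mo → qualifies.
Program C: score 735 ≥ 620; DTI 43.2% ≤ 45%; employment 57 ≥ 18 mo → qualifies.
Qualifying: Program B, Program C. Lowest rate is 5.31% → Program B.

Program B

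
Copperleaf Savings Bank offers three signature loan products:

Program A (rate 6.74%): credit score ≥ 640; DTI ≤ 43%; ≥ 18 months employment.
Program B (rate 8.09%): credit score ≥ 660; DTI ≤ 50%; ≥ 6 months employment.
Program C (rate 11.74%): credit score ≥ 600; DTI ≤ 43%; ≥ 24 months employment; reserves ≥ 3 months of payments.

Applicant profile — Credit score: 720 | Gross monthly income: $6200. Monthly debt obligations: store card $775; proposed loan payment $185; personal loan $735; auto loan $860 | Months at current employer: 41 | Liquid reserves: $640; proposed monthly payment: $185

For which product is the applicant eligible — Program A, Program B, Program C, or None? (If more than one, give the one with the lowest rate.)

Total debts = (775 + 185 + 735 + 860) = 2,555; DTI = 2,555/6,200 = 41.2%.
Reserves = 640/185 = 3.5 months.
Program A: score 720 ≥ 640; DTI 41.2% ≤ 43%; employment 41 ≥ 18 mo → qualifies.
Program B: score 720 ≥ 660; DTI 41.2% ≤ 50%; employment 41 ≥ 6 mo → qualifies.
Program C: score 720 ≥ 600; DTI 41.2% ≤ 43%; employment 41 ≥ 24 mo; reserves 3.5 ≥ 3 mo → qualifies.
Qualifying: Program A, Program B, Program C. Lowest rate is 6.74% → Program A.

Program A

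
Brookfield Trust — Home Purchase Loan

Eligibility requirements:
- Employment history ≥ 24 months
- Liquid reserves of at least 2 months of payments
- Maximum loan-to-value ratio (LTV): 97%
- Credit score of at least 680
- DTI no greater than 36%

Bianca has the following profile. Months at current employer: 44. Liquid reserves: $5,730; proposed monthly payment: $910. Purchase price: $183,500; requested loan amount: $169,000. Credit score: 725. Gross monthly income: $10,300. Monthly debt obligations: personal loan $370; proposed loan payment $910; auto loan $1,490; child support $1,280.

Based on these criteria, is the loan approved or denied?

Denied

Employment 44 ≥ 24 months
Liquid reserves cover 5,730/910 = 6.3 months — ≥ 2 required
LTV = 169,000/183,500 = 92.1% ≤ 97%
Credit score 725 ≥ 680 (meets)
Total monthly debts = (370 + 910 + 1,490 + 1,280) = 4,050. DTI = 4,050/10,300 = 39.3% > 36%
Fails on DTI.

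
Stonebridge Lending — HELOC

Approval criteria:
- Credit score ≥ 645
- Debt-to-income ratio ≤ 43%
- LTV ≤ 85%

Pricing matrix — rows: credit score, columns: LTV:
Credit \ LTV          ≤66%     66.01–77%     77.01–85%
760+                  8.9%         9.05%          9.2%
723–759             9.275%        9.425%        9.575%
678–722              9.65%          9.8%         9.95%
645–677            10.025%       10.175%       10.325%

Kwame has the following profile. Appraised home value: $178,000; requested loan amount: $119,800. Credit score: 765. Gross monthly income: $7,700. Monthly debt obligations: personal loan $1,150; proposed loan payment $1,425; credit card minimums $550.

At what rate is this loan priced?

9.05%

Credit score 765 ≥ 645; Total monthly debts = (1,150 + 1,425 + 550) = 3,125. Debt-to-income = 3,125/7,700 = 40.6% — meets 43% limit
LTV: 119,800 ÷ 178,000 = 67.3%, within 85% cap
Credit 765 → row 760+; LTV 67.3% → column 66.01–77%. Grid cell → 9.05%.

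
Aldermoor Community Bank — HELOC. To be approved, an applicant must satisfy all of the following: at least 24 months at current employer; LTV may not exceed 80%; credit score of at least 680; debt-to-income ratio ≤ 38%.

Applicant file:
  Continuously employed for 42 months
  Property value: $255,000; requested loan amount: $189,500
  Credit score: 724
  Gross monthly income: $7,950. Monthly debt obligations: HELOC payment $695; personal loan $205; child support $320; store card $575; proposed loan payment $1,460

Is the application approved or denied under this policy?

Denied

Employment 42 ≥ 24 months
Loan-to-value = 189,500/255,000 = 74.3% — pass (80% max)
Credit score 724 ≥ 680 (meets)
Total monthly debts = (695 + 205 + 320 + 575 + 1,460) = 3,255. DTI: 3,255 ÷ 7,950 = 40.9%, exceeds the 38% cap
Fails on DTI.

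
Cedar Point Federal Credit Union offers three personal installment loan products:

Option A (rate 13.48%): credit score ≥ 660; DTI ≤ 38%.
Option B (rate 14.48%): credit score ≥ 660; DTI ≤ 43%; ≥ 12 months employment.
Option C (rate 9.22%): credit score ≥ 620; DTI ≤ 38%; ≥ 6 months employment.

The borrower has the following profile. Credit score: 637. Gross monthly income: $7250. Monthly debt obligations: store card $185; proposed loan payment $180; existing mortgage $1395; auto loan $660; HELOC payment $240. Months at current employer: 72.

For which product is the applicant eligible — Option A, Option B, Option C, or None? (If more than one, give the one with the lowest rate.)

Total debts = (185 + 180 + 1,395 + 660 + 240) = 2,660; DTI = 2,660/7,250 = 36.7%.
Option A: score 637 < 660; DTI 36.7% ≤ 38% → does not qualify.
Option B: score 637 < 660; DTI 36.7% ≤ 43%; employment 72 ≥ 12 mo → does not qualify.
Option C: score 637 ≥ 620; DTI 36.7% ≤ 38%; employment 72 ≥ 6 mo → qualifies.

Option C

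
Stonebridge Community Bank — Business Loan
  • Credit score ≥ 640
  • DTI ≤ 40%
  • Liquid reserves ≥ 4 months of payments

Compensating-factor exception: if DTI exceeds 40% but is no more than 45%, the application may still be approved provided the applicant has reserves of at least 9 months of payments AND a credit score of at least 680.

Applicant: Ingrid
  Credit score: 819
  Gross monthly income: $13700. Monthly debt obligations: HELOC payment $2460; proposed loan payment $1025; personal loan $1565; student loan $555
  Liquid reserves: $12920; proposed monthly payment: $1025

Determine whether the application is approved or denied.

Approved

Credit score 819 ≥ 640 (meets base)
Total debts = (2,460 + 1,025 + 1,565 + 555) = 5,605. DTI: 5,605 ÷ 13,700 = 40.9%, over the 40% base limit.
Liquid reserves cover 12,920/1,025 = 12.6 months — ≥ 4 required
DTI 40.9% is within the 40%–45% exception band; checking compensating factors.
Reserves 12.6 ≥ 9 months; credit score 819 ≥ 680.
Both compensating conditions met → exception applies.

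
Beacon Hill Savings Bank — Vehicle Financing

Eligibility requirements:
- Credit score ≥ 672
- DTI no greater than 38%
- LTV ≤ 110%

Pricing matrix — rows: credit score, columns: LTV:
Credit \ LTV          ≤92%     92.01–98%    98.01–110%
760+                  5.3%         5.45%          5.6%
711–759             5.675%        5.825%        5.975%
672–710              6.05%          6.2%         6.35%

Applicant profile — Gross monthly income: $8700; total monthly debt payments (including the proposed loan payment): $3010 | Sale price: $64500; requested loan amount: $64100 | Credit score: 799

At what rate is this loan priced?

Credit score 799 ≥ 672; Debt-to-income = 3,010/8,700 = 34.6% — meets 38% limit
LTV: 64,100 ÷ 64,500 = 99.4%, within 110% cap
Credit 799 → row 760+; LTV 99.4% → column 98.01–110%. Grid cell → 5.6%.

5.6%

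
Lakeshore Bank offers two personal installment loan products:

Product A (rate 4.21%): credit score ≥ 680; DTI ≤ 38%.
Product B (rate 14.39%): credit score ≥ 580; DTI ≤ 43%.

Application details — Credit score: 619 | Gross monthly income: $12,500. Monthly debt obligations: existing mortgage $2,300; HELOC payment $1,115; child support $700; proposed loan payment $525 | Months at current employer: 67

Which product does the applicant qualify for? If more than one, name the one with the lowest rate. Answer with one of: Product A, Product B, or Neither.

Total debts = (2,300 + 1,115 + 700 + 525) = 4,640; DTI = 4,640/12,500 = 37.1%.
Product A: score 619 < 680; DTI 37.1% ≤ 38% → does not qualify.
Product B: score 619 ≥ 580; DTI 37.1% ≤ 43% → qualifies.

Product B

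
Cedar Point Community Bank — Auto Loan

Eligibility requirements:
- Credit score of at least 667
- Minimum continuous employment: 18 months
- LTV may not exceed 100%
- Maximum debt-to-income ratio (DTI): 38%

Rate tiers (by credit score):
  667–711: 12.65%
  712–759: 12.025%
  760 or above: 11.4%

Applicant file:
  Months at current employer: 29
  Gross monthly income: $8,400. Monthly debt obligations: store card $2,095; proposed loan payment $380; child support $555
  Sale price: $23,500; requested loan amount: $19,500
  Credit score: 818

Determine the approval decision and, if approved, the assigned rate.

Credit score 818 ≥ 667 (meets minimum)
Total monthly debts = (2,095 + 380 + 555) = 3,030. DTI = 3,030/8,400 = 36.1% ≤ 38%
Employment 29 ≥ 18 months
Loan-to-value = 19,500/23,500 = 83% — pass (100% max)
All requirements met. Score 818 falls in the 760 or above tier → 11.4%.

Approved at 11.4%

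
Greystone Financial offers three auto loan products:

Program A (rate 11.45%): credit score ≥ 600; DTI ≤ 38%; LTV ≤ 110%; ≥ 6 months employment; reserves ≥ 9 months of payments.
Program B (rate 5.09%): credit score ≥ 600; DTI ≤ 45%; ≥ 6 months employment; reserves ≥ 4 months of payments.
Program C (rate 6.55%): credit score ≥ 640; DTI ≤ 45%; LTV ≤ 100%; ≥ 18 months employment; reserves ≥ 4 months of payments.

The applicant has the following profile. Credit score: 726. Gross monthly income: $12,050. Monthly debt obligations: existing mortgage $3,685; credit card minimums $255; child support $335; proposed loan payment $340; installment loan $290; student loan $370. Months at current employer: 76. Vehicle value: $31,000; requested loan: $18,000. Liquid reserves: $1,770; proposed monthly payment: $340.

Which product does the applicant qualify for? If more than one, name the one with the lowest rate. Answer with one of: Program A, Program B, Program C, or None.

Total debts = (3,685 + 255 + 335 + 340 + 290 + 370) = 5,275; DTI = 5,275/12,050 = 43.8%.
LTV = 18,000/31,000 = 58.1%.
Reserves = 1,770/340 = 5.2 months.
Program A: score 726 ≥ 600; DTI 43.8% > 38%; LTV 58.1% ≤ 110%; employment 76 ≥ 6 mo; reserves 5.2 < 9 mo → does not qualify.
Program B: score 726 ≥ 600; DTI 43.8% ≤ 45%; employment 76 ≥ 6 mo; reserves 5.2 ≥ 4 mo → qualifies.
Program C: score 726 ≥ 640; DTI 43.8% ≤ 45%; LTV 58.1% ≤ 100%; employment 76 ≥ 18 mo; reserves 5.2 ≥ 4 mo → qualifies.
Qualifying: Program B, Program C. Lowest rate is 5.09% → Program B.

Program B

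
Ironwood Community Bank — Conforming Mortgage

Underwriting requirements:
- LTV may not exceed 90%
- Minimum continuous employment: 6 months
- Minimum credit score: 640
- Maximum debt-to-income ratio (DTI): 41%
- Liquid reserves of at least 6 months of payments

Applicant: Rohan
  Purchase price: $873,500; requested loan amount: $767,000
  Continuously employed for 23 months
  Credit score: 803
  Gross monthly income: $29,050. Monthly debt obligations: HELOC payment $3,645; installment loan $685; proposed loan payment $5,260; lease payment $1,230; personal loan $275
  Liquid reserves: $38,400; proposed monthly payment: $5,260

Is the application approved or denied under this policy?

Approved

LTV: 767,000 ÷ 873,500 = 87.8%, within 90% cap
Employment 23 ≥ 6 months
Credit score 803 ≥ 640 (meets)
Total monthly debts = (3,645 + 685 + 5,260 + 1,230 + 275) = 11,095. DTI = 11,095/29,050 = 38.2% ≤ 41%
Liquid reserves cover 38,400/5,260 = 7.3 months — ≥ 6 required
All criteria satisfied.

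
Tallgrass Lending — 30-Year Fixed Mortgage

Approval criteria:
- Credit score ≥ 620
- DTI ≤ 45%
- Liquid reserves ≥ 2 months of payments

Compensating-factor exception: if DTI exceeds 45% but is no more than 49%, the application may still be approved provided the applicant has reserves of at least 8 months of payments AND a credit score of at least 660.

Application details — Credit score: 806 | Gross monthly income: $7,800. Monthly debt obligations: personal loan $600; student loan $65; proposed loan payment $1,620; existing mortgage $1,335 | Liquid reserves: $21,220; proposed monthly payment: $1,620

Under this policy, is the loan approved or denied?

Approved

Credit score 806 ≥ 620 (meets base)
Total debts = (600 + 65 + 1,620 + 1,335) = 3,620. DTI = 3,620/7,800 = 46.4% > 45% — standard DTI limit exceeded.
Reserves: 21,220 ÷ 1,620 = 13.1 months (meets 2-month minimum)
DTI 46.4% is within the 45%–49% exception band; checking compensating factors.
Reserves 13.1 ≥ 8 months; credit score 806 ≥ 660.
Both compensating conditions met → exception applies.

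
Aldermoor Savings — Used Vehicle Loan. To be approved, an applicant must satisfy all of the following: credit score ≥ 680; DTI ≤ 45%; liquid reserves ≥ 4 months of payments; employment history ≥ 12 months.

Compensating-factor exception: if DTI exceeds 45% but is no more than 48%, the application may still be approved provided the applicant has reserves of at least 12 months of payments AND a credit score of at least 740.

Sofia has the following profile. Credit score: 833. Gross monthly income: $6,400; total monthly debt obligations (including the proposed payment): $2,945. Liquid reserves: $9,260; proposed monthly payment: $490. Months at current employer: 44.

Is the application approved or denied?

Credit score 833 ≥ 680 (meets base)
DTI: 2,945 ÷ 6,400 = 46%, over the 45% base limit.
Reserves = 9,260/490 = 18.9 months ≥ 4
Employment 44 ≥ 12 months
DTI 46% is within the 45%–48% exception band; checking compensating factors.
Reserves 18.9 ≥ 12 months; credit score 833 ≥ 740.
Both override conditions satisfied; DTI exception granted.

Approved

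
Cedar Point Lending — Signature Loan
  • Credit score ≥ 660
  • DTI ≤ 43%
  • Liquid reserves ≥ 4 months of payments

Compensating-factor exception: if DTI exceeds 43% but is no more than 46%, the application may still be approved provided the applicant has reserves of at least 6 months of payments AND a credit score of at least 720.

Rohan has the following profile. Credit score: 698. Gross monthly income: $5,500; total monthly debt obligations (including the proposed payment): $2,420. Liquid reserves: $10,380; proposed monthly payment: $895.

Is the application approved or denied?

Credit score 698 ≥ 660 (meets base)
DTI: 2,420 ÷ 5,500 = 44%, over the 43% base limit.
Reserves = 10,380/895 = 11.6 months ≥ 4
44% falls in the override range (43%–46%), so the compensating-factor test applies.
Reserves 11.6 ≥ 6 months; credit score 698 < 720.
Compensating-factor requirement not fully met.

Denied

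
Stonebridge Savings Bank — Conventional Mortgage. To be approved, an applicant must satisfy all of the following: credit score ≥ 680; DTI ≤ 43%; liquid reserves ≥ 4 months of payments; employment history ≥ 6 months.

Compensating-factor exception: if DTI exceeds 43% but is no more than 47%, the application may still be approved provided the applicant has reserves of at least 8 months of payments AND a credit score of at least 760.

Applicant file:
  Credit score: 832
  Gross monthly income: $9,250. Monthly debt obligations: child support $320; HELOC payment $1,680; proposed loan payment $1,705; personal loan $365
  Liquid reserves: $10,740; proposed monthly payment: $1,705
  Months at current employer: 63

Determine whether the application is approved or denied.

Credit score 832 ≥ 680 (meets base)
Total debts = (320 + 1,680 + 1,705 + 365) = 4,070. DTI = 4,070/9,250 = 44% > 43% — standard DTI limit exceeded.
Liquid reserves cover 10,740/1,705 = 6.3 months — ≥ 4 required
Employment 63 ≥ 6 months
44% falls in the override range (43%–47%), so the compensating-factor test applies.
Override check — reserves: 6.3 mo (short of 8); score: 832 (ok).
Compensating-factor requirement not fully met.

Denied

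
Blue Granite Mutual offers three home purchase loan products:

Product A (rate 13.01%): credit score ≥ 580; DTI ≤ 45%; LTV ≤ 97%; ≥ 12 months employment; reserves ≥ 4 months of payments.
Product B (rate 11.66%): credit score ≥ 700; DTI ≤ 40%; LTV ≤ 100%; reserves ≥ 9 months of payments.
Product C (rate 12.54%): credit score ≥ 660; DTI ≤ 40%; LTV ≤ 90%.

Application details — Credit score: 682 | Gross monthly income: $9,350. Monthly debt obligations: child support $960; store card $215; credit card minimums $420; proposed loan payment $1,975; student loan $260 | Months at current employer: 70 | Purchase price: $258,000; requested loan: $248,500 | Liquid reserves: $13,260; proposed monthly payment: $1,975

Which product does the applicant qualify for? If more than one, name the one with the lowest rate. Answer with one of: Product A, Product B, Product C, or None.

Product A

Total debts = (960 + 215 + 420 + 1,975 + 260) = 3,830; DTI = 3,830/9,350 = 41%.
LTV = 248,500/258,000 = 96.3%.
Reserves = 13,260/1,975 = 6.7 months.
Product A: score 682 ≥ 580; DTI 41% ≤ 45%; LTV 96.3% ≤ 97%; employment 70 ≥ 12 mo; reserves 6.7 ≥ 4 mo → qualifies.
Product B: score 682 < 700; DTI 41% > 40%; LTV 96.3% ≤ 100%; reserves 6.7 < 9 mo → does not qualify.
Product C: score 682 ≥ 660; DTI 41% > 40%; LTV 96.3% > 90% → does not qualify.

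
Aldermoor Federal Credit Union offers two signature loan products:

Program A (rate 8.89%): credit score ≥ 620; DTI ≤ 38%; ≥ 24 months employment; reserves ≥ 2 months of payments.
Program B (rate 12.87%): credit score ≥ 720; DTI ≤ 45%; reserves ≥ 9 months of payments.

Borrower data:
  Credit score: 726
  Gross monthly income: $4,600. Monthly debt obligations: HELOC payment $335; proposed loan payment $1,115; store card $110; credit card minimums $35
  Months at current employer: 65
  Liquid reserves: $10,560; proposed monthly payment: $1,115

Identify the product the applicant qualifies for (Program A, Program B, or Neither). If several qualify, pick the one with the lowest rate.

Total debts = (335 + 1,115 + 110 + 35) = 1,595; DTI = 1,595/4,600 = 34.7%.
Reserves = 10,560/1,115 = 9.5 months.
Program A: score 726 ≥ 620; DTI 34.7% ≤ 38%; employment 65 ≥ 24 mo; reserves 9.5 ≥ 2 mo → qualifies.
Program B: score 726 ≥ 720; DTI 34.7% ≤ 45%; reserves 9.5 ≥ 9 mo → qualifies.
Qualifying: Program A, Program B. Lowest rate is 8.89% → Program A.

Program A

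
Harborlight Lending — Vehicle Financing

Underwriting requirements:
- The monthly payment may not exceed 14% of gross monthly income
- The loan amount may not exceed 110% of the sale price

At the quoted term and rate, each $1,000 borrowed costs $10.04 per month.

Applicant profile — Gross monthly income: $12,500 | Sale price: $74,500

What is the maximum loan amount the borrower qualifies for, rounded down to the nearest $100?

$81,900

Payment cap: 14% × $12,500 = $1,750/month.
At $10.04 per $1,000, that supports 1,750/10.04 × 1,000 ≈ $174,302 → $174,300.
LTV cap: 110% × $74,500 = $81,950 → $81,900.
Binding constraint: loan-to-value.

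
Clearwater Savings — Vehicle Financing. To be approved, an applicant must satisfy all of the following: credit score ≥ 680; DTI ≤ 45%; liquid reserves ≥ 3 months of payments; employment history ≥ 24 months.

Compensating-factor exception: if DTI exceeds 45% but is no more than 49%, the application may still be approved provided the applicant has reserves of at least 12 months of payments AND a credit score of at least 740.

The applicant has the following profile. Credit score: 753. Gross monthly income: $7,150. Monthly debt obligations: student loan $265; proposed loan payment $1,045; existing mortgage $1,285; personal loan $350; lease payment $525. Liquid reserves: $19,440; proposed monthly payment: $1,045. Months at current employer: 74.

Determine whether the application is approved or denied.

Credit score 753 ≥ 680 (meets base)
Total debts = (265 + 1,045 + 1,285 + 350 + 525) = 3,470. DTI: 3,470 ÷ 7,150 = 48.5%, over the 45% base limit.
Reserves: 19,440 ÷ 1,045 = 18.6 months (meets 3-month minimum)
Employment 74 ≥ 24 months
DTI 48.5% is within the 45%–49% exception band; checking compensating factors.
Reserves 18.6 ≥ 12 months; credit score 753 ≥ 740.
Both compensating conditions met → exception applies.

Approved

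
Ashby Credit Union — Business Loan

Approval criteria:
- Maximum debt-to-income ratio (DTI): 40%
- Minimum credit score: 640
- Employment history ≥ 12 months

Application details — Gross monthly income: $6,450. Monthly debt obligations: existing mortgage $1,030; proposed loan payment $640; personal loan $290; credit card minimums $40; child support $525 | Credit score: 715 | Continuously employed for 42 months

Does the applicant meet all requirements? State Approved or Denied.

Approved

Total monthly debts = (1,030 + 640 + 290 + 40 + 525) = 2,525. DTI: 2,525 ÷ 6,450 = 39.1%, within the 40% cap
Credit score 715 ≥ 640 (meets)
Employment 42 ≥ 12 months
All criteria satisfied.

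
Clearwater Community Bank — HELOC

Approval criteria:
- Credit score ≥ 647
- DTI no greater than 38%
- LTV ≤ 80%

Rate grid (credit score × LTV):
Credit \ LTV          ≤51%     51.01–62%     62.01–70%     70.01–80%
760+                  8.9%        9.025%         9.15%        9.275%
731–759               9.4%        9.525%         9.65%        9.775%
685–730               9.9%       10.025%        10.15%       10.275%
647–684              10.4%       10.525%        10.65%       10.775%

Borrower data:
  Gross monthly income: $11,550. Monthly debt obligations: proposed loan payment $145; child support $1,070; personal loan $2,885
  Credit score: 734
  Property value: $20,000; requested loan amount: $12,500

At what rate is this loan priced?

Credit score 734 ≥ 647; Total monthly debts = (145 + 1,070 + 2,885) = 4,100. DTI = 4,100/11,550 = 35.5% ≤ 38%
LTV = 12,500/20,000 = 62.5% ≤ 80%
Credit 734 → row 731–759; LTV 62.5% → column 62.01–70%. Grid cell → 9.65%.

9.65%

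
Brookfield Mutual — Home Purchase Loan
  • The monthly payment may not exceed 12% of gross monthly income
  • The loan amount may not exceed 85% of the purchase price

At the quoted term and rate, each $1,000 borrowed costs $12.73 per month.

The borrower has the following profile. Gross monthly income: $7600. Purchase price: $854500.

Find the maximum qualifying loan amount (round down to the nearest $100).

$71,600

Payment cap: 12% × $7,600 = $912/month.
At $12.73 per $1,000, that supports 912/12.73 × 1,000 ≈ $71,641 → $71,600.
LTV cap: 85% × $854,500 = $726,325 → $726,300.
Binding constraint: payment-to-income.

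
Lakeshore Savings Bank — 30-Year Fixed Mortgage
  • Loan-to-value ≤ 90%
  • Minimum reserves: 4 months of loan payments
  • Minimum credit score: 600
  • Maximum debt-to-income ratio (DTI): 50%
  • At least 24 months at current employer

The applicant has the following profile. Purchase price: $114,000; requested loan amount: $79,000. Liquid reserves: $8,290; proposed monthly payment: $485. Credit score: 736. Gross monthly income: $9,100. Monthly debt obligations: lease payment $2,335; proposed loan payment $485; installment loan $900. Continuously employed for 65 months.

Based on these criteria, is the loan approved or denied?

LTV: 79,000 ÷ 114,000 = 69.3%, within 90% cap
Liquid reserves cover 8,290/485 = 17.1 months — ≥ 4 required
Credit score 736 ≥ 600 (meets)
Total monthly debts = (2,335 + 485 + 900) = 3,720. DTI: 3,720 ÷ 9,100 = 40.9%, within the 50% cap
Employment 65 ≥ 24 months
All criteria satisfied.

Approved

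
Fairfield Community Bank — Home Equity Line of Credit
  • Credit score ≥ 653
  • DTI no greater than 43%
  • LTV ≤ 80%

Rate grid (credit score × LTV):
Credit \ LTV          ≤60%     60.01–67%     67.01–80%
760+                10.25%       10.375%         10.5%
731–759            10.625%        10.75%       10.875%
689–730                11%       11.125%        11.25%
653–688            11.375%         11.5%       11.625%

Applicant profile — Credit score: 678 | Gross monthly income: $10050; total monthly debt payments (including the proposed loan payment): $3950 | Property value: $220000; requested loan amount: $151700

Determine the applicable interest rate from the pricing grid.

11.625%

Credit score 678 ≥ 653; DTI = 3,950/10,050 = 39.3% ≤ 43%
LTV = 151,700/220,000 = 69% ≤ 80%
Score 678 is in the 653–688 band; LTV 69% is in the 67.01–80% band → 11.625%.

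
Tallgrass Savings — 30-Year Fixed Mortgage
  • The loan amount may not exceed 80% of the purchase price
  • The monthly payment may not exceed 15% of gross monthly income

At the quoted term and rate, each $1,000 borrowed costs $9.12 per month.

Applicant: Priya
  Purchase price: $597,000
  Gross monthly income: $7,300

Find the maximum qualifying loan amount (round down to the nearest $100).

Payment cap: 15% × $7,300 = $1,095/month.
At $9.12 per $1,000, that supports 1,095/9.12 × 1,000 ≈ $120,065 → $120,000.
LTV cap: 80% × $597,000 = $477,600 → $477,600.
Binding constraint: payment-to-income.

$120,000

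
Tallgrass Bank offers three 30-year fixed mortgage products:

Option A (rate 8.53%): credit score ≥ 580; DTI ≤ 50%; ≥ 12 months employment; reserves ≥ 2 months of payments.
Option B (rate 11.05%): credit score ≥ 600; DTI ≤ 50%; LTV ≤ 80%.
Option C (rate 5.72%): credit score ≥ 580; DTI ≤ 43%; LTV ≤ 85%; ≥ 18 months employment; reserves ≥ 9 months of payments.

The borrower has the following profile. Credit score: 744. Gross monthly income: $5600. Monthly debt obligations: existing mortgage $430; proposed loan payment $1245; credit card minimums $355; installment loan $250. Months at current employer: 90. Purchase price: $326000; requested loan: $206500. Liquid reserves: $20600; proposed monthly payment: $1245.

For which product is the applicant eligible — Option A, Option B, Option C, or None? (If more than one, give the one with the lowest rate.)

Option C

Total debts = (430 + 1,245 + 355 + 250) = 2,280; DTI = 2,280/5,600 = 40.7%.
LTV = 206,500/326,000 = 63.3%.
Reserves = 20,600/1,245 = 16.5 months.
Option A: score 744 ≥ 580; DTI 40.7% ≤ 50%; employment 90 ≥ 12 mo; reserves 16.5 ≥ 2 mo → qualifies.
Option B: score 744 ≥ 600; DTI 40.7% ≤ 50%; LTV 63.3% ≤ 80% → qualifies.
Option C: score 744 ≥ 580; DTI 40.7% ≤ 43%; LTV 63.3% ≤ 85%; employment 90 ≥ 18 mo; reserves 16.5 ≥ 9 mo → qualifies.
Qualifying: Option A, Option B, Option C. Lowest rate is 5.72% → Option C.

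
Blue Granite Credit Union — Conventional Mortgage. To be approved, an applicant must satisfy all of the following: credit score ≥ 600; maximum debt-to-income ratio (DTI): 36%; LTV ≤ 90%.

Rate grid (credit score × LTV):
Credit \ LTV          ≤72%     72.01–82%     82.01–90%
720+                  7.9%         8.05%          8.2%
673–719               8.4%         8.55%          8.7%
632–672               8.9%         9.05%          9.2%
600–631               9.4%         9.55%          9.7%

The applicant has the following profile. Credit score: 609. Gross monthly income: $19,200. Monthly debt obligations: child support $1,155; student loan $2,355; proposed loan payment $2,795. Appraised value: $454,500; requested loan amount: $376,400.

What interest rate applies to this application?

9.7%

Credit score 609 ≥ 600; Total monthly debts = (1,155 + 2,355 + 2,795) = 6,305. Debt-to-income = 6,305/19,200 = 32.8% — meets 36% limit
LTV = 376,400/454,500 = 82.8% ≤ 90%
Score 609 is in the 600–631 band; LTV 82.8% is in the 82.01–90% band → 9.7%.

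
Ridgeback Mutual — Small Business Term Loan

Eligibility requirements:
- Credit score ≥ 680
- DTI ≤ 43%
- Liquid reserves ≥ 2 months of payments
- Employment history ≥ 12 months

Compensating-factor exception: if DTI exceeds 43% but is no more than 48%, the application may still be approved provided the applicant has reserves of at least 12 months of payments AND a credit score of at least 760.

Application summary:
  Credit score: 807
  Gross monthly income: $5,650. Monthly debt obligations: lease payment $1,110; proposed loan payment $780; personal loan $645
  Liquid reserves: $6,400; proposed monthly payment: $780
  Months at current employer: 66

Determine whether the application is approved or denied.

Denied

Credit score 807 ≥ 680 (meets base)
Total debts = (1,110 + 780 + 645) = 2,535. DTI: 2,535 ÷ 5,650 = 44.9%, over the 43% base limit.
Liquid reserves cover 6,400/780 = 8.2 months — ≥ 2 required
Employment 66 ≥ 12 months
DTI 44.9% is within the 43%–48% exception band; checking compensating factors.
Reserves 8.2 < 12 months; credit score 807 ≥ 760.
Override conditions not both satisfied; exception does not apply.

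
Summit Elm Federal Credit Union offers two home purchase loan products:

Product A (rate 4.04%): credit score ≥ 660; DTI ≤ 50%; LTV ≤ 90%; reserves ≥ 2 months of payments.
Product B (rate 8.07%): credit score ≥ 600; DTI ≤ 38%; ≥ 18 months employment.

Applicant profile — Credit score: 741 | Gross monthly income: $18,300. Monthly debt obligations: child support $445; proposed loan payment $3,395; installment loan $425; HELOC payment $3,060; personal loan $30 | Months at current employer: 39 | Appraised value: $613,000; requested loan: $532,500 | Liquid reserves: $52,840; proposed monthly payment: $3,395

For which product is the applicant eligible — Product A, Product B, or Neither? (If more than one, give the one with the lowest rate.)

Product A

Total debts = (445 + 3,395 + 425 + 3,060 + 30) = 7,355; DTI = 7,355/18,300 = 40.2%.
LTV = 532,500/613,000 = 86.9%.
Reserves = 52,840/3,395 = 15.6 months.
Product A: score 741 ≥ 660; DTI 40.2% ≤ 50%; LTV 86.9% ≤ 90%; reserves 15.6 ≥ 2 mo → qualifies.
Product B: score 741 ≥ 600; DTI 40.2% > 38%; employment 39 ≥ 18 mo → does not qualify.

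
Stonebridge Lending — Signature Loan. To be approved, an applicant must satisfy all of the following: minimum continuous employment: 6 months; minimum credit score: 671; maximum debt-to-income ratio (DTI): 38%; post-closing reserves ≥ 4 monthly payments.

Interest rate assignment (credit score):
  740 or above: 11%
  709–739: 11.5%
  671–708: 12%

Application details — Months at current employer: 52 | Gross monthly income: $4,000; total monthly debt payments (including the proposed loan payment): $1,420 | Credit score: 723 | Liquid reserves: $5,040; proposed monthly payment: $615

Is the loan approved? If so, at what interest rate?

Approved at 11.5%

Credit score 723 ≥ 671 (meets minimum)
DTI: 1,420 ÷ 4,000 = 35.5%, within the 38% cap
Employment 52 ≥ 6 months
Liquid reserves cover 5,040/615 = 8.2 months — ≥ 4 required
All requirements met. Score 723 falls in the 709–739 tier → 11.5%.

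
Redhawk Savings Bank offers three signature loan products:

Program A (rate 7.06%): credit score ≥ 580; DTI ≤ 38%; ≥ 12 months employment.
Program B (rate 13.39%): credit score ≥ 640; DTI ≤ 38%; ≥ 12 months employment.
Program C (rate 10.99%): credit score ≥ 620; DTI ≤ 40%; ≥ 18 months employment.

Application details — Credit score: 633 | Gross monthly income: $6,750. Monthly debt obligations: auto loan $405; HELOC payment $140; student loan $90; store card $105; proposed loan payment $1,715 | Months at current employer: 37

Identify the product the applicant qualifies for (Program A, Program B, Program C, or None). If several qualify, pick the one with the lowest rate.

Program A

Total debts = (405 + 140 + 90 + 105 + 1,715) = 2,455; DTI = 2,455/6,750 = 36.4%.
Program A: score 633 ≥ 580; DTI 36.4% ≤ 38%; employment 37 ≥ 12 mo → qualifies.
Program B: score 633 < 640; DTI 36.4% ≤ 38%; employment 37 ≥ 12 mo → does not qualify.
Program C: score 633 ≥ 620; DTI 36.4% ≤ 40%; employment 37 ≥ 18 mo → qualifies.
Qualifying: Program A, Program C. Lowest rate is 7.06% → Program A.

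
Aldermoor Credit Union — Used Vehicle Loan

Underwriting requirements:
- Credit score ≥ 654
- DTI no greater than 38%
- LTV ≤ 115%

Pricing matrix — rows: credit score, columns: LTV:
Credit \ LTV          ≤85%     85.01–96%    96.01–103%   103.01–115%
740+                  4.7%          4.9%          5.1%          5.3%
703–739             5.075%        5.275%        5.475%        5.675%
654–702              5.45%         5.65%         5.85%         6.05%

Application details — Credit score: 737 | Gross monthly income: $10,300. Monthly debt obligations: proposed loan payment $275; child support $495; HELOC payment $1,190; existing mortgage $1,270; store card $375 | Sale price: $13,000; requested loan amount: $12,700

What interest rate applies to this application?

5.475%

Credit score 737 ≥ 654; Total monthly debts = (275 + 495 + 1,190 + 1,270 + 375) = 3,605. DTI = 3,605/10,300 = 35% ≤ 38%
LTV = 12,700/13,000 = 97.7% ≤ 115%
Score 737 is in the 703–739 band; LTV 97.7% is in the 96.01–103% band → 5.475%.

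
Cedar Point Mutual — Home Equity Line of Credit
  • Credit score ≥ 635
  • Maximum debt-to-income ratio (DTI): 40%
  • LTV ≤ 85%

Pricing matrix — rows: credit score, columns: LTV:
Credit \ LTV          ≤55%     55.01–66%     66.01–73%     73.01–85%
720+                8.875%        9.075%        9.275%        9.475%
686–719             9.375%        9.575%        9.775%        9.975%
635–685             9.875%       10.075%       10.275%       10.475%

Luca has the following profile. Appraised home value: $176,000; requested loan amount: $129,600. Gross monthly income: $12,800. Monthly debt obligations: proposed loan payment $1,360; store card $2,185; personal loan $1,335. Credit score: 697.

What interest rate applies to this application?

9.975%

Credit score 697 ≥ 635; Total monthly debts = (1,360 + 2,185 + 1,335) = 4,880. DTI = 4,880/12,800 = 38.1% ≤ 40%
LTV = 129,600/176,000 = 73.6% ≤ 85%
Score 697 is in the 686–719 band; LTV 73.6% is in the 73.01–85% band → 9.975%.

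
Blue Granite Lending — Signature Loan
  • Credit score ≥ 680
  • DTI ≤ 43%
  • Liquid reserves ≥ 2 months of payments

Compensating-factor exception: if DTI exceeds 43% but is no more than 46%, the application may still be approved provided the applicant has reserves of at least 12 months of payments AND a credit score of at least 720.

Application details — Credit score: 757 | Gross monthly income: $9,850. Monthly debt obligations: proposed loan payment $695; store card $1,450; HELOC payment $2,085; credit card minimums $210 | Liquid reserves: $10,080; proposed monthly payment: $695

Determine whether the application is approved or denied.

Approved

Credit score 757 ≥ 680 (meets base)
Total debts = (695 + 1,450 + 2,085 + 210) = 4,440. DTI = 4,440/9,850 = 45.1% > 43% — standard DTI limit exceeded.
Liquid reserves cover 10,080/695 = 14.5 months — ≥ 2 required
45.1% falls in the override range (43%–46%), so the compensating-factor test applies.
Reserves 14.5 ≥ 12 months; credit score 757 ≥ 720.
Both compensating conditions met → exception applies.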